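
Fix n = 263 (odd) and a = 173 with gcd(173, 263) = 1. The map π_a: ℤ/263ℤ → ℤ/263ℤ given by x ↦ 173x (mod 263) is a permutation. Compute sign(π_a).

+1

Trace 66: π^k(66) = [66, 109, 184, 9, 242, 49, 61] for k=0..6.
The orbit structure of x ↦ 173x mod 263: 3 orbits of sizes [131, 131, 1].
Σ(ℓ_i−1) = 263−3 = 260; sign = (−1)^260 = +1.
Zolotarev: (173|263) = +1, matching the cycle-count sign.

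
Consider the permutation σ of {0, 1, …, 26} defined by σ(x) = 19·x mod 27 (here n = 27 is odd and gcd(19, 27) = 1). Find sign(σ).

+1

Trace 10: π^k(10) = [10, 1, 19] for k=0..2.
The orbit structure of x ↦ 19x mod 27: 15 orbits of sizes [3, 3, 3, 3, 3, 3, 1, 1, 1, 1, 1, 1, 1, 1, 1].
sign(π) = (−1)^{n − #cycles} = (−1)^{27−15} = (−1)^12 = +1.
Via Zolotarev, sign(π_{19}) = (19|27) = +1.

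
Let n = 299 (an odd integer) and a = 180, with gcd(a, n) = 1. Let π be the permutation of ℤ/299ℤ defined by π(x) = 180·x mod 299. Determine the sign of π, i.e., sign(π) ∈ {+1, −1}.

+1

Start at x=209: 209 → 245 → 147 → 148 → 29 → 137 → 142 → … (one orbit).
5 cycles of lengths [132, 132, 22, 12, 1].
n − c = 299 − 5 = 294; sign = (−1)^294 = +1.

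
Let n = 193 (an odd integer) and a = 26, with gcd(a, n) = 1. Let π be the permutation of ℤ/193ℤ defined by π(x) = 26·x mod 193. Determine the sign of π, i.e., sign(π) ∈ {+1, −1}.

-1

Start at x=171: 171 → 7 → 182 → 100 → 91 → 50 → 142 → … (one orbit).
Decompose π into cycles: lengths [192, 1] (2 cycles, including the fixed point 0).
2 cycles on 193: each ℓ→(−1)^(ℓ−1), product (−1)^191 = -1.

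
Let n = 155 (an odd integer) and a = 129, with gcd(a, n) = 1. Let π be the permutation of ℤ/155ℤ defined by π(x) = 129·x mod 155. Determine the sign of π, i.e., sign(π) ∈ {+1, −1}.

+1

Trace 1: π^k(1) = [1, 129, 56, 94, 36, 149] for k=0..5.
33 cycles of lengths [6, 6, 6, 6, 6, 6, 6, 6, 6, 6, 6, 6, 6, 6, 6, 6, 6, 6, 6, 6, 3, 3, 3, 3, 3, 3, 3, 3, 3, 3, 2, 2, 1].
155 − 33 = 122 transpositions; sign(π) = (−1)^122 = +1.
The Jacobi symbol (129|155) = +1 (Zolotarev) agrees.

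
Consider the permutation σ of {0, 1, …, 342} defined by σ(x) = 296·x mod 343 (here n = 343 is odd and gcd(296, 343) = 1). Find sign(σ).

Start at x=289: 289 → 137 → 78 → 107 → 116 → 36 → 23 → … (one orbit).
7 cycles of lengths [147, 147, 21, 21, 3, 3, 1].
sign(π) = (−1)^{n − #cycles} = (−1)^{343−7} = (−1)^336 = +1.
(296|343)_J = +1 (Zolotarev's lemma cross-check).

+1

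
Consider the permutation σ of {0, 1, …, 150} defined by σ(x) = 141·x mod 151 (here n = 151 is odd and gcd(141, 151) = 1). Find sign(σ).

Start at x=6: 6 → 91 → 147 → 40 → 53 → 74 → 15 → … (one orbit).
Cycle lengths of π_141 on ℤ/151ℤ: [150, 1]; 2 cycles in total.
n − c = 151 − 2 = 149; sign = (−1)^149 = -1.

-1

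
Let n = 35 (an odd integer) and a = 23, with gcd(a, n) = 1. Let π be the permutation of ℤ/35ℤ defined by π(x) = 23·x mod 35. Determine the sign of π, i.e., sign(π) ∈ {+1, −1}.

-1

Trace 1: π^k(1) = [1, 23, 4, 22, 16, 18, 29] for k=0..6.
6 cycles of lengths [12, 12, 4, 3, 3, 1].
6 cycles on 35: each ℓ→(−1)^(ℓ−1), product (−1)^29 = -1.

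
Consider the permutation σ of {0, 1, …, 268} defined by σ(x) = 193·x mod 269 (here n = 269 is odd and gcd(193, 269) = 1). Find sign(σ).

-1

Orbit of 94 under x↦193x: [94, 119, 102, 49, 42, 36, 223]… (length divides ord_269(193)).
2 cycles of lengths [268, 1].
With 2 cycles on 269 points, sign = (−1)^{269−2} = -1.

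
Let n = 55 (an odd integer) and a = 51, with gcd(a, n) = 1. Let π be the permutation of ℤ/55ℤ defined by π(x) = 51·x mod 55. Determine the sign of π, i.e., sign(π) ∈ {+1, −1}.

Trace 16: π^k(16) = [16, 46, 36, 21, 26, 6, 31] for k=0..6.
Cycle type of π: 10×5 + 1×5; total 10 cycles.
sign(π) = (−1)^{n − #cycles} = (−1)^{55−10} = (−1)^45 = -1.

-1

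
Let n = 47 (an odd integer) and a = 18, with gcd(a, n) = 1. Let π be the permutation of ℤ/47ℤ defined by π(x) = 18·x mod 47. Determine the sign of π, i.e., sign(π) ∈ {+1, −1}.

Orbit of 9 under x↦18x: [9, 21, 2, 36, 37, 8, 3]… (length divides ord_47(18)).
π_18 has 3 disjoint cycles with lengths [23, 23, 1] on {0,…,46}.
n − c = 47 − 3 = 44; sign = (−1)^44 = +1.
The Jacobi symbol (18|47) = +1 (Zolotarev) agrees.

+1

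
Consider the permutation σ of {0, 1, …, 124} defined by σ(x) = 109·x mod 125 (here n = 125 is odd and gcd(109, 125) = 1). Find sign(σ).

Start at x=49: 49 → 91 → 44 → 46 → 14 → 26 → 84 → … (one orbit).
Cycle type of π: 50×2 + 10×2 + 2×2 + 1; total 7 cycles.
With 7 cycles on 125 points, sign = (−1)^{125−7} = +1.

+1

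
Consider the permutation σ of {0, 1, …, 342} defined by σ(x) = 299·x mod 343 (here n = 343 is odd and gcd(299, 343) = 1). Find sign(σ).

-1

Start at x=295: 295 → 54 → 25 → 272 → 37 → 87 → 288 → … (one orbit).
The orbit structure of x ↦ 299x mod 343: 4 orbits of sizes [294, 42, 6, 1].
Σ(ℓ_i−1) = 343−4 = 339; sign = (−1)^339 = -1.
Via Zolotarev, sign(π_{299}) = (299|343) = -1.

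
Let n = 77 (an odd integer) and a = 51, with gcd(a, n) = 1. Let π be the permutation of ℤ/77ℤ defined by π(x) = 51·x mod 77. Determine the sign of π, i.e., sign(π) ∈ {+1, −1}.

Start at x=29: 29 → 16 → 46 → 36 → 65 → 4 → 50 → … (one orbit).
6 cycles of lengths [30, 30, 10, 3, 3, 1].
With 6 cycles on 77 points, sign = (−1)^{77−6} = -1.
(51|77)_J = -1 (Zolotarev's lemma cross-check).

-1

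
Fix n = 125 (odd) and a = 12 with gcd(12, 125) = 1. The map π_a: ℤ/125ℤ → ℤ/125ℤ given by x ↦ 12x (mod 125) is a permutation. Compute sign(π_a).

Start at x=72: 72 → 114 → 118 → 41 → 117 → 29 → 98 → … (one orbit).
Decompose π into cycles: lengths [100, 20, 4, 1] (4 cycles, including the fixed point 0).
n − c = 125 − 4 = 121; sign = (−1)^121 = -1.

-1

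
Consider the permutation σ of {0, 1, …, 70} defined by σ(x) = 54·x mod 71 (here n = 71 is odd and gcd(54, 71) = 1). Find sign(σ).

+1

Start at x=5: 5 → 57 → 25 → 1 → 54 → 5 (one orbit).
The orbit structure of x ↦ 54x mod 71: 15 orbits of sizes [5, 5, 5, 5, 5, 5, 5, 5, 5, 5, 5, 5, 5, 5, 1].
15 cycles on 71: each ℓ→(−1)^(ℓ−1), product (−1)^56 = +1.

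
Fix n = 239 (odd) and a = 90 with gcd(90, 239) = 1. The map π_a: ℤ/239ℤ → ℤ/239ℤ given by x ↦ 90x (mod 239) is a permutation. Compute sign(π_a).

Trace 22: π^k(22) = [22, 68, 145, 144, 54, 80, 30] for k=0..6.
The orbit structure of x ↦ 90x mod 239: 3 orbits of sizes [119, 119, 1].
sign(π) = (−1)^{n − #cycles} = (−1)^{239−3} = (−1)^236 = +1.

+1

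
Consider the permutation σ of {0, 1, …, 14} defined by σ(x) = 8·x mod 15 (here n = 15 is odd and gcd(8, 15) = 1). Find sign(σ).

Orbit of 2 under x↦8x: [2, 1, 8, 4]… (length divides ord_15(8)).
Decompose π into cycles: lengths [4, 4, 4, 2, 1] (5 cycles, including the fixed point 0).
sign(π) = (−1)^{n − #cycles} = (−1)^{15−5} = (−1)^10 = +1.

+1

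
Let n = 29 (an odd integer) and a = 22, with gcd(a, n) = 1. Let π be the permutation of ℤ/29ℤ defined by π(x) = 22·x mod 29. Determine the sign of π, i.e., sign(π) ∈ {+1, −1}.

Start at x=22: 22 → 20 → 5 → 23 → 13 → 25 → 28 → … (one orbit).
The orbit structure of x ↦ 22x mod 29: 3 orbits of sizes [14, 14, 1].
sign(π) = (−1)^{n − #cycles} = (−1)^{29−3} = (−1)^26 = +1.
(22|29)_J = +1 (Zolotarev's lemma cross-check).

+1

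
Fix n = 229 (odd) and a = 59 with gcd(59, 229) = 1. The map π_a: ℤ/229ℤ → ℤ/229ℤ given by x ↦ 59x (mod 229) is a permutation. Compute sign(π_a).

-1

Start at x=130: 130 → 113 → 26 → 160 → 51 → 32 → 56 → … (one orbit).
The orbit structure of x ↦ 59x mod 229: 2 orbits of sizes [228, 1].
2 cycles on 229: each ℓ→(−1)^(ℓ−1), product (−1)^227 = -1.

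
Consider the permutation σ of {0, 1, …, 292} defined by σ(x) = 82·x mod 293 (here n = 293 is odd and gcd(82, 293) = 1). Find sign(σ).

+1

Start at x=197: 197 → 39 → 268 → 1 → 82 → 278 → 235 → … (one orbit).
Decompose π into cycles: lengths [73, 73, 73, 73, 1] (5 cycles, including the fixed point 0).
n − c = 293 − 5 = 288; sign = (−1)^288 = +1.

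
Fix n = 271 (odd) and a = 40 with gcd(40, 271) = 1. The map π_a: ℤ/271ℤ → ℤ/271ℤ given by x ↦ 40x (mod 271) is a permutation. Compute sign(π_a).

Trace 45: π^k(45) = [45, 174, 185, 83, 68, 10, 129] for k=0..6.
π_40 has 3 disjoint cycles with lengths [135, 135, 1] on {0,…,270}.
Σ(ℓ_i−1) = 271−3 = 268; sign = (−1)^268 = +1.

+1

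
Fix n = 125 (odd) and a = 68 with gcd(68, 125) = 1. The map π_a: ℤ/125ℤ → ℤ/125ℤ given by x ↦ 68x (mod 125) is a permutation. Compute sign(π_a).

-1

Orbit of 57 under x↦68x: [57, 1, 68, 124]… (length divides ord_125(68)).
Cycle type of π: 4×31 + 1; total 32 cycles.
sign(π) = (−1)^{n − #cycles} = (−1)^{125−32} = (−1)^93 = -1.
Check: (68/125) = -1 by Zolotarev.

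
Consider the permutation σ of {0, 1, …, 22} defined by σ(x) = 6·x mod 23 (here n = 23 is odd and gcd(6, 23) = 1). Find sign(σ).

Start at x=9: 9 → 8 → 2 → 12 → 3 → 18 → 16 → … (one orbit).
The orbit structure of x ↦ 6x mod 23: 3 orbits of sizes [11, 11, 1].
23 − 3 = 20 transpositions; sign(π) = (−1)^20 = +1.

+1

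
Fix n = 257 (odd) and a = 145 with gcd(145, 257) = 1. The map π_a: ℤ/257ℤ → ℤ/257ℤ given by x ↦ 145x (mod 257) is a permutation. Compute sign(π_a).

-1

Start at x=223: 223 → 210 → 124 → 247 → 92 → 233 → 118 → … (one orbit).
Cycle type of π: 256 + 1; total 2 cycles.
n − c = 257 − 2 = 255; sign = (−1)^255 = -1.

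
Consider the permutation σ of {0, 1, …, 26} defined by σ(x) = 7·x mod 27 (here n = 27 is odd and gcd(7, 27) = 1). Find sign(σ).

+1

Start at x=7: 7 → 22 → 19 → 25 → 13 → 10 → 16 → … (one orbit).
Decompose π into cycles: lengths [9, 9, 3, 3, 1, 1, 1] (7 cycles, including the fixed point 0).
sign(π) = (−1)^{n − #cycles} = (−1)^{27−7} = (−1)^20 = +1.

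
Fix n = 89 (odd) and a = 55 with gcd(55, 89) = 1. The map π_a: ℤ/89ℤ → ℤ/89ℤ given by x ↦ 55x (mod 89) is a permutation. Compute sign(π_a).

Trace 55: π^k(55) = [55, 88, 34, 1] for k=0..3.
Decompose π into cycles: lengths [4, 4, 4, 4, 4, 4, 4, 4, 4, 4, 4, 4, 4, 4, 4, 4, 4, 4, 4, 4, 4, 4, 1] (23 cycles, including the fixed point 0).
n − c = 89 − 23 = 66; sign = (−1)^66 = +1.

+1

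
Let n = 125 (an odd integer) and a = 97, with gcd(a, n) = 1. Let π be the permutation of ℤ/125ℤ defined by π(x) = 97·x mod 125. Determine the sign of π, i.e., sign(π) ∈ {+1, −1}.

-1

Start at x=101: 101 → 47 → 59 → 98 → 6 → 82 → 79 → … (one orbit).
π_97 has 4 disjoint cycles with lengths [100, 20, 4, 1] on {0,…,124}.
125 − 4 = 121 transpositions; sign(π) = (−1)^121 = -1.
Check: (97/125) = -1 by Zolotarev.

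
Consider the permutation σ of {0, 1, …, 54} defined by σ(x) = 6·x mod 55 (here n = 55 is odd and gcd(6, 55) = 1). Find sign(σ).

Orbit of 31 under x↦6x: [31, 21, 16, 41, 26, 46, 1]… (length divides ord_55(6)).
Decompose π into cycles: lengths [10, 10, 10, 10, 10, 1, 1, 1, 1, 1] (10 cycles, including the fixed point 0).
With 10 cycles on 55 points, sign = (−1)^{55−10} = -1.

-1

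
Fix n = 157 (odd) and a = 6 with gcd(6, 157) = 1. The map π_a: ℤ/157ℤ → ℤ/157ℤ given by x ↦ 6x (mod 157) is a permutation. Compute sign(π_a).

Trace 81: π^k(81) = [81, 15, 90, 69, 100, 129, 146] for k=0..6.
π_6 has 2 disjoint cycles with lengths [156, 1] on {0,…,156}.
n − c = 157 − 2 = 155; sign = (−1)^155 = -1.
(6|157)_J = -1 (Zolotarev's lemma cross-check).

-1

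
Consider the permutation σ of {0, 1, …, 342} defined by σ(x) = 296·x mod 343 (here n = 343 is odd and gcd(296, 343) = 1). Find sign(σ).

+1

Orbit of 295 under x↦296x: [295, 198, 298, 57, 65, 32, 211]… (length divides ord_343(296)).
Decompose π into cycles: lengths [147, 147, 21, 21, 3, 3, 1] (7 cycles, including the fixed point 0).
sign(π) = (−1)^{n − #cycles} = (−1)^{343−7} = (−1)^336 = +1.
Check: (296/343) = +1 by Zolotarev.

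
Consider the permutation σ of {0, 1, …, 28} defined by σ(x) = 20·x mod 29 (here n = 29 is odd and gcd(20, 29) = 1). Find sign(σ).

Start at x=16: 16 → 1 → 20 → 23 → 25 → 7 → 24 → 16 (one orbit).
5 cycles of lengths [7, 7, 7, 7, 1].
Σ(ℓ_i−1) = 29−5 = 24; sign = (−1)^24 = +1.
The Jacobi symbol (20|29) = +1 (Zolotarev) agrees.

+1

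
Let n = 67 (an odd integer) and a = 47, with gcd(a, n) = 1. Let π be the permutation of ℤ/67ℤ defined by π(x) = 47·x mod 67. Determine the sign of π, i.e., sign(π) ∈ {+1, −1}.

Orbit of 62 under x↦47x: [62, 33, 10, 1, 47, 65, 40]… (length divides ord_67(47)).
3 cycles of lengths [33, 33, 1].
3 cycles on 67: each ℓ→(−1)^(ℓ−1), product (−1)^64 = +1.
The Jacobi symbol (47|67) = +1 (Zolotarev) agrees.

+1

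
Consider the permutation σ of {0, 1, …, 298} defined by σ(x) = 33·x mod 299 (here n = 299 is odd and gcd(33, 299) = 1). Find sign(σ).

Trace 25: π^k(25) = [25, 227, 16, 229, 82, 15, 196] for k=0..6.
The orbit structure of x ↦ 33x mod 299: 5 orbits of sizes [132, 132, 22, 12, 1].
sign(π) = (−1)^{n − #cycles} = (−1)^{299−5} = (−1)^294 = +1.

+1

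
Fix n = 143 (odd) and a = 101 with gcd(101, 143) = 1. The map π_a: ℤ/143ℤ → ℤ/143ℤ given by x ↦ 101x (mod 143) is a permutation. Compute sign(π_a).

-1

Start at x=14: 14 → 127 → 100 → 90 → 81 → 30 → 27 → … (one orbit).
π_101 has 8 disjoint cycles with lengths [30, 30, 30, 30, 10, 6, 6, 1] on {0,…,142}.
8 cycles on 143: each ℓ→(−1)^(ℓ−1), product (−1)^135 = -1.
Zolotarev: (101|143) = -1, matching the cycle-count sign.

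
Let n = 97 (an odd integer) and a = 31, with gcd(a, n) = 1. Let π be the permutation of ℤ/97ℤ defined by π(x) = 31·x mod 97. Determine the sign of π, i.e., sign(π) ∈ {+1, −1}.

+1

Start at x=96: 96 → 66 → 9 → 85 → 16 → 11 → 50 → … (one orbit).
Decompose π into cycles: lengths [48, 48, 1] (3 cycles, including the fixed point 0).
3 cycles on 97: each ℓ→(−1)^(ℓ−1), product (−1)^94 = +1.
Zolotarev: (31|97) = +1, matching the cycle-count sign.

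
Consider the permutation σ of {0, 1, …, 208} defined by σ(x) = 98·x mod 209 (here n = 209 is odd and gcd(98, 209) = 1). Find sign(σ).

Trace 10: π^k(10) = [10, 144, 109, 23, 164, 188, 32] for k=0..6.
17 cycles of lengths [18, 18, 18, 18, 18, 18, 18, 18, 18, 18, 18, 2, 2, 2, 2, 2, 1].
Σ(ℓ_i−1) = 209−17 = 192; sign = (−1)^192 = +1.
(98|209)_J = +1 (Zolotarev's lemma cross-check).

+1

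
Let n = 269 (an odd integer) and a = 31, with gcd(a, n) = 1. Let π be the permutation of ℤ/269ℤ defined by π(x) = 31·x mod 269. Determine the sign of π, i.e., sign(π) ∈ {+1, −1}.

Orbit of 178 under x↦31x: [178, 138, 243, 1, 31, 154, 201]… (length divides ord_269(31)).
π_31 has 2 disjoint cycles with lengths [268, 1] on {0,…,268}.
269 − 2 = 267 transpositions; sign(π) = (−1)^267 = -1.
Check: (31/269) = -1 by Zolotarev.

-1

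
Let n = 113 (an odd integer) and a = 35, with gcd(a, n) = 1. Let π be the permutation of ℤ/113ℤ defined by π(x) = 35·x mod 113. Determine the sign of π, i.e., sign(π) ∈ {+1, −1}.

Orbit of 1 under x↦35x: [1, 35, 95, 48, 98, 40, 44]… (length divides ord_113(35)).
Decompose π into cycles: lengths [16, 16, 16, 16, 16, 16, 16, 1] (8 cycles, including the fixed point 0).
With 8 cycles on 113 points, sign = (−1)^{113−8} = -1.
(35|113)_J = -1 (Zolotarev's lemma cross-check).

-1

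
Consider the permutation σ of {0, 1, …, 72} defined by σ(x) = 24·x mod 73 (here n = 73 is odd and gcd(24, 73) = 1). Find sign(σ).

Orbit of 1 under x↦24x: [1, 24, 65, 27, 64, 3, 72]… (length divides ord_73(24)).
Decompose π into cycles: lengths [12, 12, 12, 12, 12, 12, 1] (7 cycles, including the fixed point 0).
Σ(ℓ_i−1) = 73−7 = 66; sign = (−1)^66 = +1.

+1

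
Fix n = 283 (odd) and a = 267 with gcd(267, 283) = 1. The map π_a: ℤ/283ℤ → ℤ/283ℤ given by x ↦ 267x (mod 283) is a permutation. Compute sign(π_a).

Start at x=134: 134 → 120 → 61 → 156 → 51 → 33 → 38 → … (one orbit).
Cycle type of π: 94×3 + 1; total 4 cycles.
With 4 cycles on 283 points, sign = (−1)^{283−4} = -1.
The Jacobi symbol (267|283) = -1 (Zolotarev) agrees.

-1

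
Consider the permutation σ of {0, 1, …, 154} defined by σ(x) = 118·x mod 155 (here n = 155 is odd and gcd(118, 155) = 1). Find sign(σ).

-1

Trace 1: π^k(1) = [1, 118, 129, 32, 56, 98, 94] for k=0..6.
Cycle lengths of π_118 on ℤ/155ℤ: [12, 12, 12, 12, 12, 12, 12, 12, 12, 12, 4, 3, 3, 3, 3, 3, 3, 3, 3, 3, 3, 1]; 22 cycles in total.
sign(π) = (−1)^{n − #cycles} = (−1)^{155−22} = (−1)^133 = -1.
The Jacobi symbol (118|155) = -1 (Zolotarev) agrees.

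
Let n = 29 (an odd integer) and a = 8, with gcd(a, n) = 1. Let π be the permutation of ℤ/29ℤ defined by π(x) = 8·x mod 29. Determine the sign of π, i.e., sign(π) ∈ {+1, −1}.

-1

Trace 11: π^k(11) = [11, 1, 8, 6, 19, 7, 27] for k=0..6.
Cycle lengths of π_8 on ℤ/29ℤ: [28, 1]; 2 cycles in total.
sign(π) = (−1)^{n − #cycles} = (−1)^{29−2} = (−1)^27 = -1.
Zolotarev: (8|29) = -1, matching the cycle-count sign.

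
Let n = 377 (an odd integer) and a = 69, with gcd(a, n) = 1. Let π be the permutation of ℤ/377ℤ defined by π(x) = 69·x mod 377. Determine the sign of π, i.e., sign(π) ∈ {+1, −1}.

-1

Start at x=274: 274 → 56 → 94 → 77 → 35 → 153 → 1 → … (one orbit).
Cycle type of π: 84×4 + 28 + 6×2 + 1; total 8 cycles.
Σ(ℓ_i−1) = 377−8 = 369; sign = (−1)^369 = -1.
Via Zolotarev, sign(π_{69}) = (69|377) = -1.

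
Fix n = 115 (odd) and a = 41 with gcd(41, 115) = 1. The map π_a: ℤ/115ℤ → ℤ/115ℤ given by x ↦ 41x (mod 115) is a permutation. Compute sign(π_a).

+1

Start at x=81: 81 → 101 → 1 → 41 → 71 → 36 → 96 → … (one orbit).
The orbit structure of x ↦ 41x mod 115: 15 orbits of sizes [11, 11, 11, 11, 11, 11, 11, 11, 11, 11, 1, 1, 1, 1, 1].
15 cycles on 115: each ℓ→(−1)^(ℓ−1), product (−1)^100 = +1.
Via Zolotarev, sign(π_{41}) = (41|115) = +1.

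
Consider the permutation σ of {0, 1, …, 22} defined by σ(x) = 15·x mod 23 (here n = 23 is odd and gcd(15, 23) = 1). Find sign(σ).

Orbit of 5 under x↦15x: [5, 6, 21, 16, 10, 12, 19]… (length divides ord_23(15)).
Cycle lengths of π_15 on ℤ/23ℤ: [22, 1]; 2 cycles in total.
23 − 2 = 21 transpositions; sign(π) = (−1)^21 = -1.
(15|23)_J = -1 (Zolotarev's lemma cross-check).

-1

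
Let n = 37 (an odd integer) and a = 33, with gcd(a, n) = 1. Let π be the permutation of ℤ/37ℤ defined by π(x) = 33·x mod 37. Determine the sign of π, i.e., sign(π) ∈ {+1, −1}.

Orbit of 7 under x↦33x: [7, 9, 1, 33, 16, 10, 34]… (length divides ord_37(33)).
Cycle lengths of π_33 on ℤ/37ℤ: [9, 9, 9, 9, 1]; 5 cycles in total.
Σ(ℓ_i−1) = 37−5 = 32; sign = (−1)^32 = +1.
The Jacobi symbol (33|37) = +1 (Zolotarev) agrees.

+1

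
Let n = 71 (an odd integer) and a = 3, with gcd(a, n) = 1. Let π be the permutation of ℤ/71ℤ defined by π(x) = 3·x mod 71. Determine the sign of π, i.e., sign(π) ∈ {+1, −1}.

+1

Trace 29: π^k(29) = [29, 16, 48, 2, 6, 18, 54] for k=0..6.
Cycle type of π: 35×2 + 1; total 3 cycles.
With 3 cycles on 71 points, sign = (−1)^{71−3} = +1.
The Jacobi symbol (3|71) = +1 (Zolotarev) agrees.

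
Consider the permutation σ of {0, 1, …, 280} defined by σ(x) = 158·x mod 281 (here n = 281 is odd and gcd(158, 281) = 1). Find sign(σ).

Orbit of 231 under x↦158x: [231, 249, 2, 35, 191, 111, 116]… (length divides ord_281(158)).
Cycle lengths of π_158 on ℤ/281ℤ: [70, 70, 70, 70, 1]; 5 cycles in total.
sign(π) = (−1)^{n − #cycles} = (−1)^{281−5} = (−1)^276 = +1.
Zolotarev: (158|281) = +1, matching the cycle-count sign.

+1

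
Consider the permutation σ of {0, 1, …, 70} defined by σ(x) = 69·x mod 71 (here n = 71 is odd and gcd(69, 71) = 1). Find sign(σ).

Orbit of 26 under x↦69x: [26, 19, 33, 5, 61, 20, 31]… (length divides ord_71(69)).
2 cycles of lengths [70, 1].
2 cycles on 71: each ℓ→(−1)^(ℓ−1), product (−1)^69 = -1.

-1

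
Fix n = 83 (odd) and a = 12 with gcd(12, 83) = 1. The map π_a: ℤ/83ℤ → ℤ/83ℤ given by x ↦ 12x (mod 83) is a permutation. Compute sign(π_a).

+1

Start at x=27: 27 → 75 → 70 → 10 → 37 → 29 → 16 → … (one orbit).
The orbit structure of x ↦ 12x mod 83: 3 orbits of sizes [41, 41, 1].
n − c = 83 − 3 = 80; sign = (−1)^80 = +1.
(12|83)_J = +1 (Zolotarev's lemma cross-check).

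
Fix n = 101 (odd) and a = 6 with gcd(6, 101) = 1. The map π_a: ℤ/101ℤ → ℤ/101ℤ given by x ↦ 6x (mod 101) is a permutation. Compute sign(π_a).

+1

Trace 100: π^k(100) = [100, 95, 65, 87, 17, 1, 6] for k=0..6.
Cycle lengths of π_6 on ℤ/101ℤ: [10, 10, 10, 10, 10, 10, 10, 10, 10, 10, 1]; 11 cycles in total.
Σ(ℓ_i−1) = 101−11 = 90; sign = (−1)^90 = +1.
Via Zolotarev, sign(π_{6}) = (6|101) = +1.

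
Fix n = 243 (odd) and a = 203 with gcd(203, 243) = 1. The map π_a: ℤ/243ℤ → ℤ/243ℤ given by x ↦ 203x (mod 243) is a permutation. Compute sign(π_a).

-1

Trace 185: π^k(185) = [185, 133, 26, 175, 47, 64, 113] for k=0..6.
6 cycles of lengths [162, 54, 18, 6, 2, 1].
Σ(ℓ_i−1) = 243−6 = 237; sign = (−1)^237 = -1.
Check: (203/243) = -1 by Zolotarev.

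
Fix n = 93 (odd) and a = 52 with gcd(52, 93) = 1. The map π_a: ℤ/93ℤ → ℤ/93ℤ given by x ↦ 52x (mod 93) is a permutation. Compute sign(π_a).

-1

Start at x=28: 28 → 61 → 10 → 55 → 70 → 13 → 25 → … (one orbit).
π_52 has 6 disjoint cycles with lengths [30, 30, 30, 1, 1, 1] on {0,…,92}.
sign(π) = (−1)^{n − #cycles} = (−1)^{93−6} = (−1)^87 = -1.
Zolotarev: (52|93) = -1, matching the cycle-count sign.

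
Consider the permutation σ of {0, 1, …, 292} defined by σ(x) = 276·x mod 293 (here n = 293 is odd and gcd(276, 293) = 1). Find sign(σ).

+1

Trace 36: π^k(36) = [36, 267, 149, 104, 283, 170, 40] for k=0..6.
Cycle lengths of π_276 on ℤ/293ℤ: [146, 146, 1]; 3 cycles in total.
sign(π) = (−1)^{n − #cycles} = (−1)^{293−3} = (−1)^290 = +1.
The Jacobi symbol (276|293) = +1 (Zolotarev) agrees.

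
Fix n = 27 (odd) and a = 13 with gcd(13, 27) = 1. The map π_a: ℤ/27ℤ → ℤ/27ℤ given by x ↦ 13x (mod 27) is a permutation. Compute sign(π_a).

Orbit of 25 under x↦13x: [25, 1, 13, 7, 10, 22, 16]… (length divides ord_27(13)).
Decompose π into cycles: lengths [9, 9, 3, 3, 1, 1, 1] (7 cycles, including the fixed point 0).
27 − 7 = 20 transpositions; sign(π) = (−1)^20 = +1.
(13|27)_J = +1 (Zolotarev's lemma cross-check).

+1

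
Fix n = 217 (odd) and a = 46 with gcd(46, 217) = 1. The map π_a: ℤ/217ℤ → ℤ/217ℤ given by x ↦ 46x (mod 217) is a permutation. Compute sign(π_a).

-1

Trace 116: π^k(116) = [116, 128, 29, 32, 170, 8, 151] for k=0..6.
Decompose π into cycles: lengths [30, 30, 30, 30, 30, 30, 10, 10, 10, 3, 3, 1] (12 cycles, including the fixed point 0).
217 − 12 = 205 transpositions; sign(π) = (−1)^205 = -1.
Zolotarev: (46|217) = -1, matching the cycle-count sign.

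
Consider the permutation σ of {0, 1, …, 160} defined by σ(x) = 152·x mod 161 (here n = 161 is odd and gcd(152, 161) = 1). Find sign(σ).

Orbit of 78 under x↦152x: [78, 103, 39, 132, 100, 66, 50]… (length divides ord_161(152)).
Decompose π into cycles: lengths [66, 66, 22, 6, 1] (5 cycles, including the fixed point 0).
sign(π) = (−1)^{n − #cycles} = (−1)^{161−5} = (−1)^156 = +1.
The Jacobi symbol (152|161) = +1 (Zolotarev) agrees.

+1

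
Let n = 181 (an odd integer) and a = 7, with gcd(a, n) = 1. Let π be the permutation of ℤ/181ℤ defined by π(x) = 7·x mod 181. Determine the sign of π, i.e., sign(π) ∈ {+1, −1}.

-1

Start at x=49: 49 → 162 → 48 → 155 → 180 → 174 → 132 → … (one orbit).
The orbit structure of x ↦ 7x mod 181: 16 orbits of sizes [12, 12, 12, 12, 12, 12, 12, 12, 12, 12, 12, 12, 12, 12, 12, 1].
With 16 cycles on 181 points, sign = (−1)^{181−16} = -1.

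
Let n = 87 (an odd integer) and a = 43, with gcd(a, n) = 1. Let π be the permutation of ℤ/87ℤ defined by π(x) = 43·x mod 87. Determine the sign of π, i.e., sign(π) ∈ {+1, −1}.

-1

Trace 10: π^k(10) = [10, 82, 46, 64, 55, 16, 79] for k=0..6.
Decompose π into cycles: lengths [28, 28, 28, 1, 1, 1] (6 cycles, including the fixed point 0).
Σ(ℓ_i−1) = 87−6 = 81; sign = (−1)^81 = -1.
Check: (43/87) = -1 by Zolotarev.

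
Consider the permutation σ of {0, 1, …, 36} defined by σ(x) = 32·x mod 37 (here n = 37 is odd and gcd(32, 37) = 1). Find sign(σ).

Start at x=14: 14 → 4 → 17 → 26 → 18 → 21 → 6 → … (one orbit).
2 cycles of lengths [36, 1].
With 2 cycles on 37 points, sign = (−1)^{37−2} = -1.
(32|37)_J = -1 (Zolotarev's lemma cross-check).

-1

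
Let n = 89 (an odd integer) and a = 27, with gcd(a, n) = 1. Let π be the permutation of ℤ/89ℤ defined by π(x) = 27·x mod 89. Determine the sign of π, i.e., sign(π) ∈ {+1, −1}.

Trace 41: π^k(41) = [41, 39, 74, 40, 12, 57, 26] for k=0..6.
π_27 has 2 disjoint cycles with lengths [88, 1] on {0,…,88}.
Σ(ℓ_i−1) = 89−2 = 87; sign = (−1)^87 = -1.
(27|89)_J = -1 (Zolotarev's lemma cross-check).

-1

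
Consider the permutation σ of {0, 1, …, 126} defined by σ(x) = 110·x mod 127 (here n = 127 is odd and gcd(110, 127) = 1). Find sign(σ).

Start at x=112: 112 → 1 → 110 → 35 → 40 → 82 → 3 → … (one orbit).
Decompose π into cycles: lengths [126, 1] (2 cycles, including the fixed point 0).
Σ(ℓ_i−1) = 127−2 = 125; sign = (−1)^125 = -1.
The Jacobi symbol (110|127) = -1 (Zolotarev) agrees.

-1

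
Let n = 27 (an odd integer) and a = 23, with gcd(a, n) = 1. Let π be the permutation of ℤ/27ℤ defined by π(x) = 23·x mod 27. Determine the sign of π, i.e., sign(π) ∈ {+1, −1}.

Start at x=25: 25 → 8 → 22 → 20 → 1 → 23 → 16 → … (one orbit).
Decompose π into cycles: lengths [18, 6, 2, 1] (4 cycles, including the fixed point 0).
27 − 4 = 23 transpositions; sign(π) = (−1)^23 = -1.

-1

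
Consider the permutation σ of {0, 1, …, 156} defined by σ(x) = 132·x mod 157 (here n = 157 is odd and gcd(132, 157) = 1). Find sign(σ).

Orbit of 14 under x↦132x: [14, 121, 115, 108, 126, 147, 93]… (length divides ord_157(132)).
Decompose π into cycles: lengths [39, 39, 39, 39, 1] (5 cycles, including the fixed point 0).
sign(π) = (−1)^{n − #cycles} = (−1)^{157−5} = (−1)^152 = +1.
Via Zolotarev, sign(π_{132}) = (132|157) = +1.

+1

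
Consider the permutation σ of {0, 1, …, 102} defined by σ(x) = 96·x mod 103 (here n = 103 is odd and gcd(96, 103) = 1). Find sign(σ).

Start at x=87: 87 → 9 → 40 → 29 → 3 → 82 → 44 → … (one orbit).
Cycle lengths of π_96 on ℤ/103ℤ: [102, 1]; 2 cycles in total.
103 − 2 = 101 transpositions; sign(π) = (−1)^101 = -1.
(96|103)_J = -1 (Zolotarev's lemma cross-check).

-1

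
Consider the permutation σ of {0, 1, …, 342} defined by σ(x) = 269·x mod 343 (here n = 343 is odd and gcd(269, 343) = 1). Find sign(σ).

Trace 264: π^k(264) = [264, 15, 262, 163, 286, 102, 341] for k=0..6.
Decompose π into cycles: lengths [294, 42, 6, 1] (4 cycles, including the fixed point 0).
Σ(ℓ_i−1) = 343−4 = 339; sign = (−1)^339 = -1.
Zolotarev: (269|343) = -1, matching the cycle-count sign.

-1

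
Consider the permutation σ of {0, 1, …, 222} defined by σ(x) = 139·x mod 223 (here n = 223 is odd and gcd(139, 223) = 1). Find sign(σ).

+1

Orbit of 138 under x↦139x: [138, 4, 110, 126, 120, 178, 212]… (length divides ord_223(139)).
Decompose π into cycles: lengths [111, 111, 1] (3 cycles, including the fixed point 0).
n − c = 223 − 3 = 220; sign = (−1)^220 = +1.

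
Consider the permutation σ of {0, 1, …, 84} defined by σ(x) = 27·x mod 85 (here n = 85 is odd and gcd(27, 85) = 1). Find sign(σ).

+1

Start at x=9: 9 → 73 → 16 → 7 → 19 → 3 → 81 → … (one orbit).
Decompose π into cycles: lengths [16, 16, 16, 16, 16, 4, 1] (7 cycles, including the fixed point 0).
sign(π) = (−1)^{n − #cycles} = (−1)^{85−7} = (−1)^78 = +1.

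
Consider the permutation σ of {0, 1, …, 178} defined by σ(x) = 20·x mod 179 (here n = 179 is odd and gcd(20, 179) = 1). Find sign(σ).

Trace 45: π^k(45) = [45, 5, 100, 31, 83, 49, 85] for k=0..6.
The orbit structure of x ↦ 20x mod 179: 3 orbits of sizes [89, 89, 1].
Σ(ℓ_i−1) = 179−3 = 176; sign = (−1)^176 = +1.
Check: (20/179) = +1 by Zolotarev.

+1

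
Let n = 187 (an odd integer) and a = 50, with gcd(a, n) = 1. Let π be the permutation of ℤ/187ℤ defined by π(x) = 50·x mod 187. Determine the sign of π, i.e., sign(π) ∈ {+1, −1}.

Trace 1: π^k(1) = [1, 50, 69, 84, 86, 186, 137] for k=0..6.
Cycle type of π: 10×17 + 2×8 + 1; total 26 cycles.
sign(π) = (−1)^{n − #cycles} = (−1)^{187−26} = (−1)^161 = -1.

-1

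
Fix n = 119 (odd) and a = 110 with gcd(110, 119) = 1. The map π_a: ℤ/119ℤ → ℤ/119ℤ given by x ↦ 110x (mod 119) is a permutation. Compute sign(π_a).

Trace 18: π^k(18) = [18, 76, 30, 87, 50, 26, 4] for k=0..6.
Cycle lengths of π_110 on ℤ/119ℤ: [24, 24, 24, 24, 8, 8, 6, 1]; 8 cycles in total.
119 − 8 = 111 transpositions; sign(π) = (−1)^111 = -1.

-1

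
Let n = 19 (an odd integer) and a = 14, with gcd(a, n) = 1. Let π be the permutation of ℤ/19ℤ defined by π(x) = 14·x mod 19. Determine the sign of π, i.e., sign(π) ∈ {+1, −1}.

Trace 13: π^k(13) = [13, 11, 2, 9, 12, 16, 15] for k=0..6.
2 cycles of lengths [18, 1].
19 − 2 = 17 transpositions; sign(π) = (−1)^17 = -1.

-1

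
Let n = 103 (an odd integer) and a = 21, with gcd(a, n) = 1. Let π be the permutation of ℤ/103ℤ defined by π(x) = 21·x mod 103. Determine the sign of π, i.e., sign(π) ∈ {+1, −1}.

Start at x=42: 42 → 58 → 85 → 34 → 96 → 59 → 3 → … (one orbit).
Cycle type of π: 102 + 1; total 2 cycles.
n − c = 103 − 2 = 101; sign = (−1)^101 = -1.

-1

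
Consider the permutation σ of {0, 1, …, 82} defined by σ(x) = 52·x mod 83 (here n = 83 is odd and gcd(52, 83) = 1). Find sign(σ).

Start at x=78: 78 → 72 → 9 → 53 → 17 → 54 → 69 → … (one orbit).
Cycle type of π: 82 + 1; total 2 cycles.
83 − 2 = 81 transpositions; sign(π) = (−1)^81 = -1.
Zolotarev: (52|83) = -1, matching the cycle-count sign.

-1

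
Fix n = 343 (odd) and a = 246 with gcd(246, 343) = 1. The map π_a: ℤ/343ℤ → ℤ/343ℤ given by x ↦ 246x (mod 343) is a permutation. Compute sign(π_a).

+1

Trace 246: π^k(246) = [246, 148, 50, 295, 197, 99, 1] for k=0..6.
91 cycles of lengths [7, 7, 7, 7, 7, 7, 7, 7, 7, 7, 7, 7, 7, 7, 7, 7, 7, 7, 7, 7, 7, 7, 7, 7, 7, 7, 7, 7, 7, 7, 7, 7, 7, 7, 7, 7, 7, 7, 7, 7, 7, 7, 1, 1, 1, 1, 1, 1, 1, 1, 1, 1, 1, 1, 1, 1, 1, 1, 1, 1, 1, 1, 1, 1, 1, 1, 1, 1, 1, 1, 1, 1, 1, 1, 1, 1, 1, 1, 1, 1, 1, 1, 1, 1, 1, 1, 1, 1, 1, 1, 1].
Σ(ℓ_i−1) = 343−91 = 252; sign = (−1)^252 = +1.
Via Zolotarev, sign(π_{246}) = (246|343) = +1.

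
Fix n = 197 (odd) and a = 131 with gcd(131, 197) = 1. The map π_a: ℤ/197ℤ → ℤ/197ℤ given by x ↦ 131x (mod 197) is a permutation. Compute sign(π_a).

-1

Trace 53: π^k(53) = [53, 48, 181, 71, 42, 183, 136] for k=0..6.
Cycle lengths of π_131 on ℤ/197ℤ: [196, 1]; 2 cycles in total.
n − c = 197 − 2 = 195; sign = (−1)^195 = -1.
Via Zolotarev, sign(π_{131}) = (131|197) = -1.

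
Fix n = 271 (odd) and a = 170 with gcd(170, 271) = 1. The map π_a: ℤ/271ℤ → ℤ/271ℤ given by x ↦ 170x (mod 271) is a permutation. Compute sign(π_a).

+1

Orbit of 98 under x↦170x: [98, 129, 250, 224, 140, 223, 241]… (length divides ord_271(170)).
Cycle type of π: 135×2 + 1; total 3 cycles.
With 3 cycles on 271 points, sign = (−1)^{271−3} = +1.
The Jacobi symbol (170|271) = +1 (Zolotarev) agrees.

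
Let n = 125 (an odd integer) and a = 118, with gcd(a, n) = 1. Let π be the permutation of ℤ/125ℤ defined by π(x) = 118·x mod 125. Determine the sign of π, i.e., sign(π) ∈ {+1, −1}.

-1

Start at x=57: 57 → 101 → 43 → 74 → 107 → 1 → 118 → … (one orbit).
Cycle lengths of π_118 on ℤ/125ℤ: [20, 20, 20, 20, 20, 4, 4, 4, 4, 4, 4, 1]; 12 cycles in total.
sign(π) = (−1)^{n − #cycles} = (−1)^{125−12} = (−1)^113 = -1.
(118|125)_J = -1 (Zolotarev's lemma cross-check).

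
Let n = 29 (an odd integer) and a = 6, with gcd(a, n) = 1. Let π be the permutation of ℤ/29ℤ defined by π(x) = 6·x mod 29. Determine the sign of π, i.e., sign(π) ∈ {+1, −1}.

+1

Orbit of 1 under x↦6x: [1, 6, 7, 13, 20, 4, 24]… (length divides ord_29(6)).
π_6 has 3 disjoint cycles with lengths [14, 14, 1] on {0,…,28}.
29 − 3 = 26 transpositions; sign(π) = (−1)^26 = +1.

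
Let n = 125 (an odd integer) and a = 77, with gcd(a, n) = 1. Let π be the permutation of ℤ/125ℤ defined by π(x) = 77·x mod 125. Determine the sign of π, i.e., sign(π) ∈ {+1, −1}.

Orbit of 36 under x↦77x: [36, 22, 69, 63, 101, 27, 79]… (length divides ord_125(77)).
π_77 has 4 disjoint cycles with lengths [100, 20, 4, 1] on {0,…,124}.
Σ(ℓ_i−1) = 125−4 = 121; sign = (−1)^121 = -1.

-1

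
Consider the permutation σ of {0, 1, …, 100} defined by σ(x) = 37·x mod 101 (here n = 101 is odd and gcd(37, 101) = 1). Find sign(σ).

Orbit of 31 under x↦37x: [31, 36, 19, 97, 54, 79, 95]… (length divides ord_101(37)).
π_37 has 5 disjoint cycles with lengths [25, 25, 25, 25, 1] on {0,…,100}.
n − c = 101 − 5 = 96; sign = (−1)^96 = +1.
Via Zolotarev, sign(π_{37}) = (37|101) = +1.

+1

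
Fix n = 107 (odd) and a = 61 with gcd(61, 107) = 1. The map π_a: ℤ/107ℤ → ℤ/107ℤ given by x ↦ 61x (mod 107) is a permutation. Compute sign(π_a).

+1

Start at x=47: 47 → 85 → 49 → 100 → 1 → 61 → 83 → … (one orbit).
π_61 has 3 disjoint cycles with lengths [53, 53, 1] on {0,…,106}.
sign(π) = (−1)^{n − #cycles} = (−1)^{107−3} = (−1)^104 = +1.
The Jacobi symbol (61|107) = +1 (Zolotarev) agrees.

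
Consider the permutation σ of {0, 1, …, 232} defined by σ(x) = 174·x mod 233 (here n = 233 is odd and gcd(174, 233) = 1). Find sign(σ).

Orbit of 222 under x↦174x: [222, 183, 154, 1, 174, 219, 127]… (length divides ord_233(174)).
Cycle type of π: 232 + 1; total 2 cycles.
With 2 cycles on 233 points, sign = (−1)^{233−2} = -1.

-1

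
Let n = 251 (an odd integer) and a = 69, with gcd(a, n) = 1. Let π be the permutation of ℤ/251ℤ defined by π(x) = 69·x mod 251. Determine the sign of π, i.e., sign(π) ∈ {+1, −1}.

+1

Trace 64: π^k(64) = [64, 149, 241, 63, 80, 249, 113] for k=0..6.
Cycle type of π: 25×10 + 1; total 11 cycles.
With 11 cycles on 251 points, sign = (−1)^{251−11} = +1.
The Jacobi symbol (69|251) = +1 (Zolotarev) agrees.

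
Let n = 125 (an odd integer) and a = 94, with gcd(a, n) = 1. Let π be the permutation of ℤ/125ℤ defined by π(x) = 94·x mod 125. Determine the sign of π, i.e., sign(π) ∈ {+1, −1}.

+1

Trace 86: π^k(86) = [86, 84, 21, 99, 56, 14, 66] for k=0..6.
Decompose π into cycles: lengths [50, 50, 10, 10, 2, 2, 1] (7 cycles, including the fixed point 0).
n − c = 125 − 7 = 118; sign = (−1)^118 = +1.
(94|125)_J = +1 (Zolotarev's lemma cross-check).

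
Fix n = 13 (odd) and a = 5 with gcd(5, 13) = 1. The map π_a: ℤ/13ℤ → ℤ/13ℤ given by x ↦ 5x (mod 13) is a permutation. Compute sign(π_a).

-1

Start at x=8: 8 → 1 → 5 → 12 → 8 (one orbit).
Decompose π into cycles: lengths [4, 4, 4, 1] (4 cycles, including the fixed point 0).
4 cycles on 13: each ℓ→(−1)^(ℓ−1), product (−1)^9 = -1.
Check: (5/13) = -1 by Zolotarev.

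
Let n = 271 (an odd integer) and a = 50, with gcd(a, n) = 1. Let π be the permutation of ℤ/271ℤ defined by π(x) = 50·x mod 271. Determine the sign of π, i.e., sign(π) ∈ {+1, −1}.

Orbit of 155 under x↦50x: [155, 162, 241, 126, 67, 98, 22]… (length divides ord_271(50)).
The orbit structure of x ↦ 50x mod 271: 3 orbits of sizes [135, 135, 1].
n − c = 271 − 3 = 268; sign = (−1)^268 = +1.
Zolotarev: (50|271) = +1, matching the cycle-count sign.

+1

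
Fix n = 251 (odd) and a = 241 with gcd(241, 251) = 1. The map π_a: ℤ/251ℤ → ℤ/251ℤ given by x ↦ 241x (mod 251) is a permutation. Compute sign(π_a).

Start at x=16: 16 → 91 → 94 → 64 → 113 → 125 → 5 → … (one orbit).
11 cycles of lengths [25, 25, 25, 25, 25, 25, 25, 25, 25, 25, 1].
251 − 11 = 240 transpositions; sign(π) = (−1)^240 = +1.
Zolotarev: (241|251) = +1, matching the cycle-count sign.

+1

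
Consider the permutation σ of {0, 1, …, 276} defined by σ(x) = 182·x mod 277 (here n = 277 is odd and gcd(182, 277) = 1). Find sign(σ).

-1

Orbit of 35 under x↦182x: [35, 276, 95, 116, 60, 117, 242]… (length divides ord_277(182)).
Decompose π into cycles: lengths [12, 12, 12, 12, 12, 12, 12, 12, 12, 12, 12, 12, 12, 12, 12, 12, 12, 12, 12, 12, 12, 12, 12, 1] (24 cycles, including the fixed point 0).
n − c = 277 − 24 = 253; sign = (−1)^253 = -1.
Check: (182/277) = -1 by Zolotarev.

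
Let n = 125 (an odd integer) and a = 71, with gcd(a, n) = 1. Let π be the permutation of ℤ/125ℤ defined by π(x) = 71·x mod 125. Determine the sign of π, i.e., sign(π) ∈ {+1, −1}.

+1

Orbit of 96 under x↦71x: [96, 66, 61, 81, 1, 71, 41]… (length divides ord_125(71)).
Decompose π into cycles: lengths [25, 25, 25, 25, 5, 5, 5, 5, 1, 1, 1, 1, 1] (13 cycles, including the fixed point 0).
125 − 13 = 112 transpositions; sign(π) = (−1)^112 = +1.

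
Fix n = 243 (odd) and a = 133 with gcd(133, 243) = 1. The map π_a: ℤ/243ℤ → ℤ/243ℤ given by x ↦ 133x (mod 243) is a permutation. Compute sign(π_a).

+1

Orbit of 178 under x↦133x: [178, 103, 91, 196, 67, 163, 52]… (length divides ord_243(133)).
Cycle lengths of π_133 on ℤ/243ℤ: [81, 81, 27, 27, 9, 9, 3, 3, 1, 1, 1]; 11 cycles in total.
11 cycles on 243: each ℓ→(−1)^(ℓ−1), product (−1)^232 = +1.
Check: (133/243) = +1 by Zolotarev.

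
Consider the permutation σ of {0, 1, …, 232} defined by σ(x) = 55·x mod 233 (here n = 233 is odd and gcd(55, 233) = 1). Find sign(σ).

Start at x=104: 104 → 128 → 50 → 187 → 33 → 184 → 101 → … (one orbit).
The orbit structure of x ↦ 55x mod 233: 3 orbits of sizes [116, 116, 1].
Σ(ℓ_i−1) = 233−3 = 230; sign = (−1)^230 = +1.
Check: (55/233) = +1 by Zolotarev.

+1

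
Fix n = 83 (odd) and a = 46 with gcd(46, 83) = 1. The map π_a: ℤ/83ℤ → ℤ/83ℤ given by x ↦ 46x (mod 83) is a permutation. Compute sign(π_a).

Orbit of 32 under x↦46x: [32, 61, 67, 11, 8, 36, 79]… (length divides ord_83(46)).
Decompose π into cycles: lengths [82, 1] (2 cycles, including the fixed point 0).
With 2 cycles on 83 points, sign = (−1)^{83−2} = -1.

-1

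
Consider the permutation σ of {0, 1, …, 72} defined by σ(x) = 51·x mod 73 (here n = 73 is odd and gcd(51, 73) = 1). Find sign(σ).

-1

Orbit of 46 under x↦51x: [46, 10, 72, 22, 27, 63, 1]… (length divides ord_73(51)).
Cycle lengths of π_51 on ℤ/73ℤ: [8, 8, 8, 8, 8, 8, 8, 8, 8, 1]; 10 cycles in total.
With 10 cycles on 73 points, sign = (−1)^{73−10} = -1.
(51|73)_J = -1 (Zolotarev's lemma cross-check).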